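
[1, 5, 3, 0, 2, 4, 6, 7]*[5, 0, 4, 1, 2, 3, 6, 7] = [0, 3, 1, 5, 4, 2, 6, 7]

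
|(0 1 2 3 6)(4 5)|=10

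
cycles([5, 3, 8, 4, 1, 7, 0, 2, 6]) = (0 5 7 2 8 6)(1 3 4)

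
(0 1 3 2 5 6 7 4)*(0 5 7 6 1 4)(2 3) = (0 4 5 1 2 7)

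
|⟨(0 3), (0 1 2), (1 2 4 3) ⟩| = 120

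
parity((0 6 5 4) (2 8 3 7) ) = even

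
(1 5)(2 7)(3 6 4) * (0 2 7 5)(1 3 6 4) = (0 2 5 3 4 6 1)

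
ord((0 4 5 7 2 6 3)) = 7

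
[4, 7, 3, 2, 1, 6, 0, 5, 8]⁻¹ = [6, 4, 3, 2, 0, 7, 5, 1, 8]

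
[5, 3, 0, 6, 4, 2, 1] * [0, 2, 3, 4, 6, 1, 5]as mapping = [0→1, 1→4, 2→0, 3→5, 4→6, 5→3, 6→2]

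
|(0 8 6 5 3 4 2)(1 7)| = 14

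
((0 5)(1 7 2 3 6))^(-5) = (0 5)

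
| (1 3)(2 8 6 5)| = 4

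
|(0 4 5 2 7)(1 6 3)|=15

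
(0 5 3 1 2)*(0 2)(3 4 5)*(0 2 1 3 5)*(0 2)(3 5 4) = (0 4 2 1)(3 5)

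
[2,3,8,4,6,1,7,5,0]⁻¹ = [8,5,0,1,3,7,4,6,2]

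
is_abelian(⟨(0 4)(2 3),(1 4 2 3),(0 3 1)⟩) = no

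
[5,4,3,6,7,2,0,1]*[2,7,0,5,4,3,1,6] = [3,4,5,1,6,0,2,7] 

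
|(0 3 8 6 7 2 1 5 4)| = 9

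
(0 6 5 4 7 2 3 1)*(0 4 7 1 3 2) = (0 6 5 7)(1 4)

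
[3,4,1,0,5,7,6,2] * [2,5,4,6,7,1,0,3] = [6,7,5,2,1,3,0,4]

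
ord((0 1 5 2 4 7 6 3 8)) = 9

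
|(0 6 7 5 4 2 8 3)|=8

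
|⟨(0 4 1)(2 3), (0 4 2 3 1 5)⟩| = 720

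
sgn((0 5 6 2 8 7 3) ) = 1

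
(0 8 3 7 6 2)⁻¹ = (0 2 6 7 3 8)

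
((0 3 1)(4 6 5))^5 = (0 1 3)(4 5 6)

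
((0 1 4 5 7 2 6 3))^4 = (0 7)(1 2)(3 5)(4 6)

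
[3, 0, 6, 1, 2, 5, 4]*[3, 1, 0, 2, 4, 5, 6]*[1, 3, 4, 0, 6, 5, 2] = [4, 0, 2, 3, 1, 5, 6]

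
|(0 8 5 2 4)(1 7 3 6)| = 20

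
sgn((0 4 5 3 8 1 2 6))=-1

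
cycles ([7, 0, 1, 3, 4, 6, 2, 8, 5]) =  (0 7 8 5 6 2 1)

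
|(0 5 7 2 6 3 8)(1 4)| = 14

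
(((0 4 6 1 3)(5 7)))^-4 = (0 4 6 1 3)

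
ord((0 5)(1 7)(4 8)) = 2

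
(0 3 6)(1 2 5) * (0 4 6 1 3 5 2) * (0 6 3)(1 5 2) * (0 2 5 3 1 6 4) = (0 5 2 6)(1 4)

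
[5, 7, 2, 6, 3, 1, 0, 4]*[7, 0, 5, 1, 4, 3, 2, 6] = [3, 6, 5, 2, 1, 0, 7, 4]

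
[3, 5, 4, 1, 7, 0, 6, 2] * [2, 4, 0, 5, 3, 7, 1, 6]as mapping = [0→5, 1→7, 2→3, 3→4, 4→6, 5→2, 6→1, 7→0]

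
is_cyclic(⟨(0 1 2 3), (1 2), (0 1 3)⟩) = no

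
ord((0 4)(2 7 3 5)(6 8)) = 4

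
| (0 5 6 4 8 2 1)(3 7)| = 14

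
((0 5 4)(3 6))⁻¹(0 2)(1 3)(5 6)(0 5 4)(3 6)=(1 6)(2 5)(3 4)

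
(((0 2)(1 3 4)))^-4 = (1 4 3)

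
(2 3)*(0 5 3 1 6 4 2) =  (0 5 3)(1 6 4 2)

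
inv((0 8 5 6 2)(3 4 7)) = (0 2 6 5 8)(3 7 4)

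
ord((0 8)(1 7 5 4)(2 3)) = 4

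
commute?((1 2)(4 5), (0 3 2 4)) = no:(1 2)(4 5) * (0 3 2 4) = (0 3 2 1 4 5), (0 3 2 4) * (1 2)(4 5) = (0 3 1 2 5 4)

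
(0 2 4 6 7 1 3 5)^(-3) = (0 1 4 5 7 2 3 6)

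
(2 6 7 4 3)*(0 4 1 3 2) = (0 4 2 6 7 1 3)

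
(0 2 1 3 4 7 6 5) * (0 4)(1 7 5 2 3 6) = (0 3)(1 6 2 7)(4 5)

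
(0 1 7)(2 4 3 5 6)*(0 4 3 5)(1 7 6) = (0 7 4 5 1 6 2 3)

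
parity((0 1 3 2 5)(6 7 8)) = even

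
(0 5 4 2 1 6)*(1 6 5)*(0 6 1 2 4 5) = (0 2 1)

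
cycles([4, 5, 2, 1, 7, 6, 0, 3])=(0 4 7 3 1 5 6)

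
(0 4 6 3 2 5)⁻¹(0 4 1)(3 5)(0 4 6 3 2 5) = (0 2)(1 4 6)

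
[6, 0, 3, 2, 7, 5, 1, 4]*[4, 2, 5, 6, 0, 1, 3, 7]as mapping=[0→3, 1→4, 2→6, 3→5, 4→7, 5→1, 6→2, 7→0]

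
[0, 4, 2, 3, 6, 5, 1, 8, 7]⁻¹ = [0, 6, 2, 3, 1, 5, 4, 8, 7]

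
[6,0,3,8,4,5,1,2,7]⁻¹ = [1,6,7,2,4,5,0,8,3]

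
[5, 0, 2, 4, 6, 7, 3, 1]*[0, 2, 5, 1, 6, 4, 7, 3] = [4, 0, 5, 6, 7, 3, 1, 2]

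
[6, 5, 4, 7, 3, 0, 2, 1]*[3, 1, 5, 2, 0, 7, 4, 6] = [4, 7, 0, 6, 2, 3, 5, 1]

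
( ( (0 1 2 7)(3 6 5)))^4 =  (3 6 5)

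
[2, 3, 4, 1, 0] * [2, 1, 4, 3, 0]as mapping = [0→4, 1→3, 2→0, 3→1, 4→2]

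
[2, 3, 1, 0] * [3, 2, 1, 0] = [1, 0, 2, 3]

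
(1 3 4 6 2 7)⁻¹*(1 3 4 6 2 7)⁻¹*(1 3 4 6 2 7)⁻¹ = (1 6)(2 3)(4 7)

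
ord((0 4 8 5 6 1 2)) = 7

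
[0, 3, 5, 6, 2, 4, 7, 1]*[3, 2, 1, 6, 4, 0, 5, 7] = [3, 6, 0, 5, 1, 4, 7, 2]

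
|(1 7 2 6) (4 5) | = 4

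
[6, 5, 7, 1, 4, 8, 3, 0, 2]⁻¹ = [7, 3, 8, 6, 4, 1, 0, 2, 5]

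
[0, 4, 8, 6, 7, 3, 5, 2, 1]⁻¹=[0, 8, 7, 5, 1, 6, 3, 4, 2]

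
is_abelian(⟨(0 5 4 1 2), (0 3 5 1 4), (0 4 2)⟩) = no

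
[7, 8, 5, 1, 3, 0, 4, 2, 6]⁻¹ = [5, 3, 7, 4, 6, 2, 8, 0, 1]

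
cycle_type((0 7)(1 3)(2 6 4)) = 2^2.3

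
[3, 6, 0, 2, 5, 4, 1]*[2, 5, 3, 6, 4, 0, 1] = [6, 1, 2, 3, 0, 4, 5]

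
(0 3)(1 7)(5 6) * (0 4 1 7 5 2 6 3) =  (1 5 3 4)(2 6)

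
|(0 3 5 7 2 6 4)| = 7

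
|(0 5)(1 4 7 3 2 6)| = 6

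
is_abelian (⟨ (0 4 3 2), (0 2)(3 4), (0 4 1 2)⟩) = no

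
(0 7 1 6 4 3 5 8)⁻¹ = (0 8 5 3 4 6 1 7)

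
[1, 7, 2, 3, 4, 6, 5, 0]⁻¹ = [7, 0, 2, 3, 4, 6, 5, 1]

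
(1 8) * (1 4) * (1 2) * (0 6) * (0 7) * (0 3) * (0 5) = (0 6 7 3 5)(1 8 4 2)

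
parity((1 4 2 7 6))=even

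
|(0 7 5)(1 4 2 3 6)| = 15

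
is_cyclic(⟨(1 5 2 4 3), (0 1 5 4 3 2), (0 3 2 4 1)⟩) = no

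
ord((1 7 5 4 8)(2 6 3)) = 15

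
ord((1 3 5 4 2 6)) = 6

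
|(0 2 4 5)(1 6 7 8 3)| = 20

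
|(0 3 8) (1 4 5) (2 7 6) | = 3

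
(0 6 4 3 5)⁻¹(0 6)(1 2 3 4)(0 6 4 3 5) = (1 2 5 3)(4 6)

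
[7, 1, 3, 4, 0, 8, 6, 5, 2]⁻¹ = [4, 1, 8, 2, 3, 7, 6, 0, 5]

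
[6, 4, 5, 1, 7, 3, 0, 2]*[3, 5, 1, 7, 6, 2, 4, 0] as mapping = [0→4, 1→6, 2→2, 3→5, 4→0, 5→7, 6→3, 7→1] 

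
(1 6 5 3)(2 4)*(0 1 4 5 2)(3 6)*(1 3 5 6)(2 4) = (0 3 2 6 4)(1 5)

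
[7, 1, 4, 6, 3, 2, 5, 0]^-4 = [0, 1, 4, 6, 3, 2, 5, 7]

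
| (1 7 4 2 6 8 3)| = 7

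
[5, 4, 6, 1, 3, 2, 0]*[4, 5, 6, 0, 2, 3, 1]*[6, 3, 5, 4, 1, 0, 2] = [4, 5, 3, 0, 6, 2, 1]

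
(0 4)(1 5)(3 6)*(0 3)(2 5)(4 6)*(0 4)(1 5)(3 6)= (0 3)(1 2)(4 6)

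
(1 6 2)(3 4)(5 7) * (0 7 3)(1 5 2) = (0 7 2 5 3 4)(1 6)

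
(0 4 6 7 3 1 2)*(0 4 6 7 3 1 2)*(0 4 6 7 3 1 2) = (0 7 2 6 1 4 3)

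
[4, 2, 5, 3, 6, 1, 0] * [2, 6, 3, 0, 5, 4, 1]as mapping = [0→5, 1→3, 2→4, 3→0, 4→1, 5→6, 6→2]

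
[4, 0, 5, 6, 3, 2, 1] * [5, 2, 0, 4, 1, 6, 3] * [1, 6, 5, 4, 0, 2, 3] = [6, 2, 3, 4, 0, 1, 5]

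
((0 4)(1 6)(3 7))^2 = ()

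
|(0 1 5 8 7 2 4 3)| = 8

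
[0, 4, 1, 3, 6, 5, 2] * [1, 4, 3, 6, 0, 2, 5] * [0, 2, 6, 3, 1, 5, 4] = [2, 0, 1, 4, 5, 6, 3]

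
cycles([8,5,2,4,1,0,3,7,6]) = (0 8 6 3 4 1 5)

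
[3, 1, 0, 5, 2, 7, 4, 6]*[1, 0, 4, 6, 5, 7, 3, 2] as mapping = [0→6, 1→0, 2→1, 3→7, 4→4, 5→2, 6→5, 7→3] 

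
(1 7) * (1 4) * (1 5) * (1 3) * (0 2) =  (0 2)(1 7 4 5 3)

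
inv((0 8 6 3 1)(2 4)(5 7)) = (0 1 3 6 8)(2 4)(5 7)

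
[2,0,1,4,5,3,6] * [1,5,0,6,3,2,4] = [0,1,5,3,2,6,4]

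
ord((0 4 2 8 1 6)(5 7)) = 6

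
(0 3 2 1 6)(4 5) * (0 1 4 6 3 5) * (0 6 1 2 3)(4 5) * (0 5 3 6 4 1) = (0 1 5)(2 3 6)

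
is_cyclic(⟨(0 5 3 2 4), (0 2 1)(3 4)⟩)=no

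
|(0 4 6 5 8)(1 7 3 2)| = 20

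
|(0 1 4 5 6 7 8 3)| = 8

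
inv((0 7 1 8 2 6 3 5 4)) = (0 4 5 3 6 2 8 1 7)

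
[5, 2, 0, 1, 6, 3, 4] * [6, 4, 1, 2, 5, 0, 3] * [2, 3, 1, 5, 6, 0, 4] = [2, 3, 4, 6, 5, 1, 0]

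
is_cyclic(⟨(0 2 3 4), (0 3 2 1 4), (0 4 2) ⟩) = no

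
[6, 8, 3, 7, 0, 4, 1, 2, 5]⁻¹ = [4, 6, 7, 2, 5, 8, 0, 3, 1]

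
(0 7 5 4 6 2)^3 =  (0 4)(2 5)(6 7)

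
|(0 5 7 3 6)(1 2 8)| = 15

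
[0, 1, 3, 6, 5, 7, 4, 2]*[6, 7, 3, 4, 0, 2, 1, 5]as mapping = [0→6, 1→7, 2→4, 3→1, 4→2, 5→5, 6→0, 7→3]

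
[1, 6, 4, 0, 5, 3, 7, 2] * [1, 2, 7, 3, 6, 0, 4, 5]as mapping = [0→2, 1→4, 2→6, 3→1, 4→0, 5→3, 6→5, 7→7]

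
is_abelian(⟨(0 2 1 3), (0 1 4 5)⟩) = no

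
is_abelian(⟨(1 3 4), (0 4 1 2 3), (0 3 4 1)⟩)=no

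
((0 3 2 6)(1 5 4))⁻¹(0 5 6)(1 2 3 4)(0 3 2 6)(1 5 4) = (0 3 4)(1 5 6 2)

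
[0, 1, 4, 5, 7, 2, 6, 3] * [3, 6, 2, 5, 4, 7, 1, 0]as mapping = [0→3, 1→6, 2→4, 3→7, 4→0, 5→2, 6→1, 7→5]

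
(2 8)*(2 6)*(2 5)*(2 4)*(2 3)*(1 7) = (1 7)(2 8 6 5 4 3)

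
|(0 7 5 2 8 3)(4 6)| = 6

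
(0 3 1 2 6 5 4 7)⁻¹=(0 7 4 5 6 2 1 3)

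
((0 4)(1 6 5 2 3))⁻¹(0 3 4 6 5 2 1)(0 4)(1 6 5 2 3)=(0 5 2 3 6 4 1)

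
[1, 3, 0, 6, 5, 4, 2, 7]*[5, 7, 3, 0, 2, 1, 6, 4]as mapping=[0→7, 1→0, 2→5, 3→6, 4→1, 5→2, 6→3, 7→4]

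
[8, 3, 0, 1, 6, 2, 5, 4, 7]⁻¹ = [2, 3, 5, 1, 7, 6, 4, 8, 0]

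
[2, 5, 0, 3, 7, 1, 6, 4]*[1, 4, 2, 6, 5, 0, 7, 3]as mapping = [0→2, 1→0, 2→1, 3→6, 4→3, 5→4, 6→7, 7→5]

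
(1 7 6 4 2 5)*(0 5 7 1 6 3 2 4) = (0 5 6)(2 7 3)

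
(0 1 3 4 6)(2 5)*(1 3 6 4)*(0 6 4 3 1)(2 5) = (0 1 4 3)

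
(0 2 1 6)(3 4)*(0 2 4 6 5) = (0 4 3 6 2 1 5)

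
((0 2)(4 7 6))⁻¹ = (0 2)(4 6 7)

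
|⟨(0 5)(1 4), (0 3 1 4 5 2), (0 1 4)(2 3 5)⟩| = 720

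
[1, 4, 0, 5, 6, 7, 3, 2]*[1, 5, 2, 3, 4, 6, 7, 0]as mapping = [0→5, 1→4, 2→1, 3→6, 4→7, 5→0, 6→3, 7→2]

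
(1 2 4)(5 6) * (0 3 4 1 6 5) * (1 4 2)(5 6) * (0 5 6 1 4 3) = (1 4 6 5)(2 3)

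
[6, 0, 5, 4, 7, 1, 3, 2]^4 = [7, 4, 6, 5, 1, 3, 2, 0]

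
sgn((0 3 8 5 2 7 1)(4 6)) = -1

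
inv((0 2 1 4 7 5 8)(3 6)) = (0 8 5 7 4 1 2)(3 6)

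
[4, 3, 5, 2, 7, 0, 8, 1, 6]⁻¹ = [5, 7, 3, 1, 0, 2, 8, 4, 6]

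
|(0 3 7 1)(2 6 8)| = 12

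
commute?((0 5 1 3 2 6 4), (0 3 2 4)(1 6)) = no:(0 5 1 3 2 6 4)*(0 3 2 4)(1 6) = (0 5 6)(1 2)(3 4), (0 3 2 4)(1 6)*(0 5 1 3 2 6 4) = (0 2)(1 4 5)(3 6)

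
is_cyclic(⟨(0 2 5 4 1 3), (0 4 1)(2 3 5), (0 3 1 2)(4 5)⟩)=no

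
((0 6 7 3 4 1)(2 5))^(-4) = (0 7 4)(1 6 3)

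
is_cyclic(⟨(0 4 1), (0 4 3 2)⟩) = no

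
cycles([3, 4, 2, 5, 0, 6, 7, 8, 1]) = (0 3 5 6 7 8 1 4) 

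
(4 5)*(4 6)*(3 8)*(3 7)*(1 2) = (1 2)(3 8 7)(4 5 6)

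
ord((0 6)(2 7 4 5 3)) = 10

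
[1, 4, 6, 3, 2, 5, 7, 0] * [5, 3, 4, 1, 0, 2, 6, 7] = [3, 0, 6, 1, 4, 2, 7, 5]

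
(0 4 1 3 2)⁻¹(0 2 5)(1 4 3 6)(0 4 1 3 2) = (0 5 4)(1 2 6 3)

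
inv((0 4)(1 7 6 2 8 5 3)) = (0 4)(1 3 5 8 2 6 7)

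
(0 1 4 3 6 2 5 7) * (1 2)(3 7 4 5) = (0 2 3 6 1 5 4 7)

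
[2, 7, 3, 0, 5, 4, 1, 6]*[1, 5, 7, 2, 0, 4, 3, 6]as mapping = [0→7, 1→6, 2→2, 3→1, 4→4, 5→0, 6→5, 7→3]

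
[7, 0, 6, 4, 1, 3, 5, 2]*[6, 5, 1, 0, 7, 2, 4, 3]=[3, 6, 4, 7, 5, 0, 2, 1]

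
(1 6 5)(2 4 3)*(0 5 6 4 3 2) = (0 5 1 4 2 3)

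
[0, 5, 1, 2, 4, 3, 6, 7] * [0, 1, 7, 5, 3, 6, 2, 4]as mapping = [0→0, 1→6, 2→1, 3→7, 4→3, 5→5, 6→2, 7→4]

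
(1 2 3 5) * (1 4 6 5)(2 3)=(1 3)(4 6 5)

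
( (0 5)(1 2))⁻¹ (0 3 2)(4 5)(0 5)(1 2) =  (0 4)(1 5 3)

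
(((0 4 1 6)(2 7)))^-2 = (0 1)(4 6)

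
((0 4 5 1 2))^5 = ()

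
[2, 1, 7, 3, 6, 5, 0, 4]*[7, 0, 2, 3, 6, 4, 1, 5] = [2, 0, 5, 3, 1, 4, 7, 6]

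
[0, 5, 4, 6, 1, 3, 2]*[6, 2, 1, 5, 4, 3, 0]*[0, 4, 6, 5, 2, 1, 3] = [3, 5, 2, 0, 6, 1, 4]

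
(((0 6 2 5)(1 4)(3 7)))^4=()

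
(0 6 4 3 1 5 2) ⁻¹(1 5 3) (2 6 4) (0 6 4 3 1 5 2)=(0 4 3) (1 5 2) 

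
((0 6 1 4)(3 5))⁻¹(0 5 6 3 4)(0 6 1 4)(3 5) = (0 6 3 1 5)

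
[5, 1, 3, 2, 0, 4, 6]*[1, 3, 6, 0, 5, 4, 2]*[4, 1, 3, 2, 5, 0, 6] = [5, 2, 4, 6, 1, 0, 3]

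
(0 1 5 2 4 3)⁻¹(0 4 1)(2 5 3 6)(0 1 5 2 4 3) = (0 6 4 2)(1 3 5)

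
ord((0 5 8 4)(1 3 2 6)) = 4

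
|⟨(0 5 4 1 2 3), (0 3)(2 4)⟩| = 720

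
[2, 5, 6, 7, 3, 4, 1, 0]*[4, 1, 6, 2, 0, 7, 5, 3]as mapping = [0→6, 1→7, 2→5, 3→3, 4→2, 5→0, 6→1, 7→4]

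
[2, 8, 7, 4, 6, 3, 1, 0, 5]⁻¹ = [7, 6, 0, 5, 3, 8, 4, 2, 1]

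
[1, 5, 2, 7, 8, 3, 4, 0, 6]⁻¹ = [7, 0, 2, 5, 6, 1, 8, 3, 4]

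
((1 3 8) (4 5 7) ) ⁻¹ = (1 8 3) (4 7 5) 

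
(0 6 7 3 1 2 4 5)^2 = (0 7 1 4)(2 5 6 3)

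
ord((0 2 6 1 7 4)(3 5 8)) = 6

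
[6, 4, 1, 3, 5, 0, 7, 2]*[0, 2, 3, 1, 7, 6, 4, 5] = [4, 7, 2, 1, 6, 0, 5, 3]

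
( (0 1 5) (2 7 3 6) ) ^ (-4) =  (0 5 1) 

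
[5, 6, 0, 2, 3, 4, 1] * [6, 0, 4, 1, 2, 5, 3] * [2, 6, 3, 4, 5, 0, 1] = [0, 4, 1, 5, 6, 3, 2]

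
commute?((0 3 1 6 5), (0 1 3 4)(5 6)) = no:(0 3 1 6 5) * (0 1 3 4)(5 6) = (0 4)(1 5), (0 1 3 4)(5 6) * (0 3 1 6 5) = (0 6)(3 4)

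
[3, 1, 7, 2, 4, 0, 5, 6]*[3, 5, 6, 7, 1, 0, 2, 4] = [7, 5, 4, 6, 1, 3, 0, 2]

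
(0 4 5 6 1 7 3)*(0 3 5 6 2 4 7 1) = (0 7 5 2 4 6)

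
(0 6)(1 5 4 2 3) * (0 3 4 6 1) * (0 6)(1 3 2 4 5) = (0 3 6 2 5)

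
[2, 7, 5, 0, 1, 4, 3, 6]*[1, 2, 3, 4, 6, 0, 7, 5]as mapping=[0→3, 1→5, 2→0, 3→1, 4→2, 5→6, 6→4, 7→7]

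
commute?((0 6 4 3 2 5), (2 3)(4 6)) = no:(0 6 4 3 2 5) * (2 3)(4 6) = (0 4 2 5), (2 3)(4 6) * (0 6 4 3 2 5) = (0 6 3 5)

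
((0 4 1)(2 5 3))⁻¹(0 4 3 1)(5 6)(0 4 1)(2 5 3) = (0 4 1 2)(3 6)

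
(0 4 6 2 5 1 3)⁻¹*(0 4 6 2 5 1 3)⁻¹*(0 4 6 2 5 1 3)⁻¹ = (0 5 4 1 6 3 2)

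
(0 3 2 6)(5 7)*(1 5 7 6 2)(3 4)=(0 4 3 1 5 6)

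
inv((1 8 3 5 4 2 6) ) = (1 6 2 4 5 3 8) 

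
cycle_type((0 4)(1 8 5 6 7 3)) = 2.6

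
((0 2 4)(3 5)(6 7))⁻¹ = (0 4 2)(3 5)(6 7)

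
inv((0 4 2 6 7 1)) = (0 1 7 6 2 4)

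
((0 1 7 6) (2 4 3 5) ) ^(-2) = (0 7) (1 6) (2 3) (4 5) 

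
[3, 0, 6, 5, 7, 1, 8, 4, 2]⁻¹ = [1, 5, 8, 0, 7, 3, 2, 4, 6]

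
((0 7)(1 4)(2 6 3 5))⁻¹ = (0 7)(1 4)(2 5 3 6)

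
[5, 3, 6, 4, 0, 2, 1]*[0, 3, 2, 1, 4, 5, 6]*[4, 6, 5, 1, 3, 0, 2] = [0, 6, 2, 3, 4, 5, 1]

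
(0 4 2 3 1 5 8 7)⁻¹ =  (0 7 8 5 1 3 2 4)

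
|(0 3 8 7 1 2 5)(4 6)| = 14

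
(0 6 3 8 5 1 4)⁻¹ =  (0 4 1 5 8 3 6)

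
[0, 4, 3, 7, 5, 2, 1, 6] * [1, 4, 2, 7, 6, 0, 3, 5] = [1, 6, 7, 5, 0, 2, 4, 3] 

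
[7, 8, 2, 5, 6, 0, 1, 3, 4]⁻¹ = [5, 6, 2, 7, 8, 3, 4, 0, 1]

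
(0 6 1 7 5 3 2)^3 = (0 7 2 1 3 6 5)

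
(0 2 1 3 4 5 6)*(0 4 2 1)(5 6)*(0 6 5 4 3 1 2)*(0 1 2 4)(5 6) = (0 4 6 3 1 2 5)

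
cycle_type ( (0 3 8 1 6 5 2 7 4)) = 9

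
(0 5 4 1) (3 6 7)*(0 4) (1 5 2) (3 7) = (0 2 1 4 5) (3 6) 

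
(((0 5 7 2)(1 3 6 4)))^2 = (0 7)(1 6)(2 5)(3 4)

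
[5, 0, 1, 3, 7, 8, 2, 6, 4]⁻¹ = [1, 2, 6, 3, 8, 0, 7, 4, 5]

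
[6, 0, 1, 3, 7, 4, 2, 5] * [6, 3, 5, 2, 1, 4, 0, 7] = [0, 6, 3, 2, 7, 1, 5, 4]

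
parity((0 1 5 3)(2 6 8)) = odd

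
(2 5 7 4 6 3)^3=(2 4)(3 7)(5 6)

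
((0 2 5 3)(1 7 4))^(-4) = (1 4 7)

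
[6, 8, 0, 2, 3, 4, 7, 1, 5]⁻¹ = [2, 7, 3, 4, 5, 8, 0, 6, 1]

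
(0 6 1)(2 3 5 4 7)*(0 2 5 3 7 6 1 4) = (0 1 2 7 5)(4 6)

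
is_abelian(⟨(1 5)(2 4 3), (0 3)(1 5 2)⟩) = no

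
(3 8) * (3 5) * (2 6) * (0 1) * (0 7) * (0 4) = (0 1 7 4)(2 6)(3 8 5)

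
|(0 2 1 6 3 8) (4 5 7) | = 6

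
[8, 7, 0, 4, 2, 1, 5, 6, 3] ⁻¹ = [2, 5, 4, 8, 3, 6, 7, 1, 0] 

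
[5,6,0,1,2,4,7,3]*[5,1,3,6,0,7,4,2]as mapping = [0→7,1→4,2→5,3→1,4→3,5→0,6→2,7→6]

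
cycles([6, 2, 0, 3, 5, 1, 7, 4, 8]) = (0 6 7 4 5 1 2)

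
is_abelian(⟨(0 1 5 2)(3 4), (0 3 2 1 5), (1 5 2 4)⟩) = no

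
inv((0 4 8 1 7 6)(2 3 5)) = (0 6 7 1 8 4)(2 5 3)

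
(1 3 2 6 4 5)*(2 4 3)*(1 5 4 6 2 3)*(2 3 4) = (1 4 2 3 6)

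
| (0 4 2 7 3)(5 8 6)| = 15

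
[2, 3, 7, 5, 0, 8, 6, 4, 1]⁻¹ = [4, 8, 0, 1, 7, 3, 6, 2, 5]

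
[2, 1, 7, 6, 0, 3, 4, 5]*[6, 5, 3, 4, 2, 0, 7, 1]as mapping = [0→3, 1→5, 2→1, 3→7, 4→6, 5→4, 6→2, 7→0]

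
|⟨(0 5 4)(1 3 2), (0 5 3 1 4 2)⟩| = 720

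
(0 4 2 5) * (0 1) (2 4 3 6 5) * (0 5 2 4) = (0 3 6 2 4) (1 5) 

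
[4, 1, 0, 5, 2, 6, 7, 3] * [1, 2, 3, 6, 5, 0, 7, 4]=[5, 2, 1, 0, 3, 7, 4, 6]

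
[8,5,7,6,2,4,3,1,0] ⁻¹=[8,7,4,6,5,1,3,2,0] 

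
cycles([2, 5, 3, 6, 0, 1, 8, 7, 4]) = (0 2 3 6 8 4)(1 5)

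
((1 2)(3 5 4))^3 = (1 2)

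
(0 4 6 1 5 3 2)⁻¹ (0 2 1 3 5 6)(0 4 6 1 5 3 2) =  (0 5 2 3 1 4)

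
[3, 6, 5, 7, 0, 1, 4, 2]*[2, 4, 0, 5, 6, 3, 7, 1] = [5, 7, 3, 1, 2, 4, 6, 0]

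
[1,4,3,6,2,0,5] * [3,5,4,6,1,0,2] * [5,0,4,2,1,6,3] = [6,0,3,4,1,2,5] 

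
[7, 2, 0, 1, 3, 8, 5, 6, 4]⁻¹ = [2, 3, 1, 4, 8, 6, 7, 0, 5]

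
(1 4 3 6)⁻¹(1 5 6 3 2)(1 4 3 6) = (1 6 2 4 5)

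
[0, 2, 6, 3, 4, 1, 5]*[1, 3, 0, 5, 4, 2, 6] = [1, 0, 6, 5, 4, 3, 2]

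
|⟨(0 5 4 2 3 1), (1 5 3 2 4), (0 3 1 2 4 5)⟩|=720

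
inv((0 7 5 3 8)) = (0 8 3 5 7)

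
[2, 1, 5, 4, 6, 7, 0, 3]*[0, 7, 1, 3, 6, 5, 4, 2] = [1, 7, 5, 6, 4, 2, 0, 3]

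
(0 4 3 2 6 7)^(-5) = (0 4 3 2 6 7)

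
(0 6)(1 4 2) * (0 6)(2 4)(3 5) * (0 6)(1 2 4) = (0 6)(1 4)(3 5)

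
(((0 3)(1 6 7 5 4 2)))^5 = (0 3)(1 2 4 5 7 6)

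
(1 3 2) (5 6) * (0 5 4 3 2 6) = (0 5) (1 2) (3 6 4) 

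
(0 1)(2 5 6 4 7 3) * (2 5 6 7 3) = (0 1)(2 6 4 3 5 7)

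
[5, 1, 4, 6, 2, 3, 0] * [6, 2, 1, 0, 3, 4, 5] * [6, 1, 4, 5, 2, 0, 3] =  [2, 4, 5, 0, 1, 6, 3]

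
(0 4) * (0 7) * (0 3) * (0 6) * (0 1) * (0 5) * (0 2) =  (0 4 7 3 6 1 5 2) 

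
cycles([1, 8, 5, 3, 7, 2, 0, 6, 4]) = (0 1 8 4 7 6)(2 5)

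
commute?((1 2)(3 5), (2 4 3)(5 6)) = no:(1 2)(3 5)*(2 4 3)(5 6) = (1 4 3 6 5 2), (2 4 3)(5 6)*(1 2)(3 5) = (1 2 4 5 6 3)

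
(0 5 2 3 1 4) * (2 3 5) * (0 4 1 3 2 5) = (0 5 2)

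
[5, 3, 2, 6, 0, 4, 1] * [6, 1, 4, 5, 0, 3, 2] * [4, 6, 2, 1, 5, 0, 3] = [1, 0, 5, 2, 3, 4, 6]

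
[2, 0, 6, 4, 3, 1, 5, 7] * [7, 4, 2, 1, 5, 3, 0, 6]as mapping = [0→2, 1→7, 2→0, 3→5, 4→1, 5→4, 6→3, 7→6]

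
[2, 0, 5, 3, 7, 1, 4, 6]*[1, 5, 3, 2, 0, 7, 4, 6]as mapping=[0→3, 1→1, 2→7, 3→2, 4→6, 5→5, 6→0, 7→4]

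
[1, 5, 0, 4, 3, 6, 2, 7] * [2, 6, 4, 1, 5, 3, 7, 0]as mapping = [0→6, 1→3, 2→2, 3→5, 4→1, 5→7, 6→4, 7→0]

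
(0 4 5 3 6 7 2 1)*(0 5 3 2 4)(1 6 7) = (1 5 2 6)(3 7 4)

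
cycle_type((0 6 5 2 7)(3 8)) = 2.5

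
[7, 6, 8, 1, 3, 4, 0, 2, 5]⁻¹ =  [6, 3, 7, 4, 5, 8, 1, 0, 2]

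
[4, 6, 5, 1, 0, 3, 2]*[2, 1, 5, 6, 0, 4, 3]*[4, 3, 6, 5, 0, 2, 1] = [4, 5, 0, 3, 6, 1, 2]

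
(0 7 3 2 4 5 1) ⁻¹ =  (0 1 5 4 2 3 7) 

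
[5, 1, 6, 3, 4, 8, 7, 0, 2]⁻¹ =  [7, 1, 8, 3, 4, 0, 2, 6, 5]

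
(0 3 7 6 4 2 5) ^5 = (0 2 6 3 5 4 7) 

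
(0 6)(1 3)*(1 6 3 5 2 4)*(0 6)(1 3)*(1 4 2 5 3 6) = (0 4 6 1 3)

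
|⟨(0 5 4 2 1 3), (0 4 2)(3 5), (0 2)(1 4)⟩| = 720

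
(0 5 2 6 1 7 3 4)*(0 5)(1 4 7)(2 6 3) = (2 3 7)(4 5 6)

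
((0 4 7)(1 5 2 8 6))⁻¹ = (0 7 4)(1 6 8 2 5)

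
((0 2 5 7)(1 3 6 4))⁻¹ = (0 7 5 2)(1 4 6 3)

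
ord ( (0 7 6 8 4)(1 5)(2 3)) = 10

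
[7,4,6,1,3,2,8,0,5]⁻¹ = [7,3,5,4,1,8,2,0,6]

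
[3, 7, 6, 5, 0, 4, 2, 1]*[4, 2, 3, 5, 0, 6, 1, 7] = [5, 7, 1, 6, 4, 0, 3, 2]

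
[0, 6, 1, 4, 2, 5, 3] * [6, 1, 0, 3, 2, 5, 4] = [6, 4, 1, 2, 0, 5, 3]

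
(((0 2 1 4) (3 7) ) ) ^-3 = (0 2 1 4) (3 7) 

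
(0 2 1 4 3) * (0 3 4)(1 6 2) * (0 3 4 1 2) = (0 2 6)(1 3 4)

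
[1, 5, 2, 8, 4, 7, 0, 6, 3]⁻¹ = [6, 0, 2, 8, 4, 1, 7, 5, 3]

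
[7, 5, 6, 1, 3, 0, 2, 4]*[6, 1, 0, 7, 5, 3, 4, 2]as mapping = [0→2, 1→3, 2→4, 3→1, 4→7, 5→6, 6→0, 7→5]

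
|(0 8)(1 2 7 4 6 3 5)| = 14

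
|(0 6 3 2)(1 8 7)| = 12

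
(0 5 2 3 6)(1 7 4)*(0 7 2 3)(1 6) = (0 5 3 1 2)(4 6 7)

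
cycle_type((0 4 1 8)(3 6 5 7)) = 4^2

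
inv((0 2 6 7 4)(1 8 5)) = (0 4 7 6 2)(1 5 8)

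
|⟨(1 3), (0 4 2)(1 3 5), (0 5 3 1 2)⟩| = 720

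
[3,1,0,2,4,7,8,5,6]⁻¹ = [2,1,3,0,4,7,8,5,6]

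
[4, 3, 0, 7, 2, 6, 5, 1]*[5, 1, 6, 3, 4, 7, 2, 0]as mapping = [0→4, 1→3, 2→5, 3→0, 4→6, 5→2, 6→7, 7→1]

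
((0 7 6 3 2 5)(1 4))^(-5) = (0 7 6 3 2 5)(1 4)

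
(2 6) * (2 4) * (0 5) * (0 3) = (0 5 3)(2 6 4)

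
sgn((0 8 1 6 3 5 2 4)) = -1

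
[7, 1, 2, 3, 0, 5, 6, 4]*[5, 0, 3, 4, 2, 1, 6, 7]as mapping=[0→7, 1→0, 2→3, 3→4, 4→5, 5→1, 6→6, 7→2]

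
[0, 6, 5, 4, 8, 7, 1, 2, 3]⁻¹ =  [0, 6, 7, 8, 3, 2, 1, 5, 4]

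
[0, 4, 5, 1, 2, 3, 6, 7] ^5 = [0, 1, 2, 3, 4, 5, 6, 7] 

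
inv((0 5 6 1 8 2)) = (0 2 8 1 6 5)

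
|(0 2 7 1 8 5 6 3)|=8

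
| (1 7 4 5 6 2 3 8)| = 8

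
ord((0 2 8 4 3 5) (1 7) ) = 6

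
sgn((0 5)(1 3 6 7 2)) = -1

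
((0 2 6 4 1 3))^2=(0 6 1)(2 4 3)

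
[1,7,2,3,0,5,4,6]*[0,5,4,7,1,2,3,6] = [5,6,4,7,0,2,1,3]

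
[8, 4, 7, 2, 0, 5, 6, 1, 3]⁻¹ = [4, 7, 3, 8, 1, 5, 6, 2, 0]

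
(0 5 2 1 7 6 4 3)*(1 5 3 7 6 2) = (0 3)(1 6 4 7 2 5)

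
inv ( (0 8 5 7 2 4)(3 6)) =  (0 4 2 7 5 8)(3 6)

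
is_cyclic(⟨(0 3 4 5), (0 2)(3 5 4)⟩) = no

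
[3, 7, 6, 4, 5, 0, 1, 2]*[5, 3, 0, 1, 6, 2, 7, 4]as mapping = [0→1, 1→4, 2→7, 3→6, 4→2, 5→5, 6→3, 7→0]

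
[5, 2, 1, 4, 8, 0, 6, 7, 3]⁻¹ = [5, 2, 1, 8, 3, 0, 6, 7, 4]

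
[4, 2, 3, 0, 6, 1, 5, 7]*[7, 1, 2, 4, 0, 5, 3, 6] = [0, 2, 4, 7, 3, 1, 5, 6] 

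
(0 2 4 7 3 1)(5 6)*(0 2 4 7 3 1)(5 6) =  (0 4 3)(1 2 7)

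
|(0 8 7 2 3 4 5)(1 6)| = 14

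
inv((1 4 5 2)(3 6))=(1 2 5 4)(3 6)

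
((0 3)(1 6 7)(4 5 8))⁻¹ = (0 3)(1 7 6)(4 8 5)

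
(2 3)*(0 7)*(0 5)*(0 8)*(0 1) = (0 7 5 8 1)(2 3)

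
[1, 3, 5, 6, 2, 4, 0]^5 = [1, 3, 4, 6, 5, 2, 0]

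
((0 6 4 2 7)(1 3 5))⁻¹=(0 7 2 4 6)(1 5 3)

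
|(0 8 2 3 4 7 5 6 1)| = 9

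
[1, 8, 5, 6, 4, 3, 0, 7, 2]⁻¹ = [6, 0, 8, 5, 4, 2, 3, 7, 1]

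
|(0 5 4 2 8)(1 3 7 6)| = 20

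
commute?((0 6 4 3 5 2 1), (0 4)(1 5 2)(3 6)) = no:(0 6 4 3 5 2 1)*(0 4)(1 5 2)(3 6) = (0 3 2 5 1 4 6), (0 4)(1 5 2)(3 6)*(0 6 4 3 5 2 1) = (0 3 4 6 5 1 2)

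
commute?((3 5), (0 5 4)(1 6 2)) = no:(3 5) * (0 5 4)(1 6 2) = (0 5 3 4)(1 6 2), (0 5 4)(1 6 2) * (3 5) = (0 3 5 4)(1 6 2)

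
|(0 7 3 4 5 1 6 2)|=8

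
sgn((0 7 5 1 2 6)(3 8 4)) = -1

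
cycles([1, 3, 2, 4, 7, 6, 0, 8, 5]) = (0 1 3 4 7 8 5 6)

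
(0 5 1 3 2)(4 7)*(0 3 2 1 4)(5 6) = (0 6 5 4 7)(1 2 3)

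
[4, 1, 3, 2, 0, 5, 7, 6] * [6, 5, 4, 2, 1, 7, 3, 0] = [1, 5, 2, 4, 6, 7, 0, 3]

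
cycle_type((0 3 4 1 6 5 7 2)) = 8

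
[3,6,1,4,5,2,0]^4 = [2,4,3,1,6,0,5]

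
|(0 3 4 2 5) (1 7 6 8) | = 20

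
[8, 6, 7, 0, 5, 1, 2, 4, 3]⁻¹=[3, 5, 6, 8, 7, 4, 1, 2, 0]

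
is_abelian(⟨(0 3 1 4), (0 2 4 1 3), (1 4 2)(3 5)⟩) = no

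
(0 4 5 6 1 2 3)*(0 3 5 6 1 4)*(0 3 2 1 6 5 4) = (0 3 2 4 5 6)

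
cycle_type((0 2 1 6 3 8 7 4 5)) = 9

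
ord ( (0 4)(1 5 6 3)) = 4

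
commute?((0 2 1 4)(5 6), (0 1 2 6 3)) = no:(0 2 1 4)(5 6)*(0 1 2 6 3) = (0 6 5 3)(1 4), (0 1 2 6 3)*(0 2 1 4)(5 6) = (0 4)(2 5 6 3)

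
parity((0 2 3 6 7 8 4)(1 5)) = odd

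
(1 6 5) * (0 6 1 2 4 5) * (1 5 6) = (0 1 5 2 4 6)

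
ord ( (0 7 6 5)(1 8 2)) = 12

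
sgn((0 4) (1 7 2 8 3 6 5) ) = -1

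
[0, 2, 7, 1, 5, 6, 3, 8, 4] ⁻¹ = [0, 3, 1, 6, 8, 4, 5, 2, 7] 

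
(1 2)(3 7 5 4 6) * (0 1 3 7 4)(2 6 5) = (0 1 6 7 2 3 4 5)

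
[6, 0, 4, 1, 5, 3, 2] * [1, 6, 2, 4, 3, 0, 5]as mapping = [0→5, 1→1, 2→3, 3→6, 4→0, 5→4, 6→2]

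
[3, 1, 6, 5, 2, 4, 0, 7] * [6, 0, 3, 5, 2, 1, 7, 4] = [5, 0, 7, 1, 3, 2, 6, 4]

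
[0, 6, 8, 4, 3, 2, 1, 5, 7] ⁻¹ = [0, 6, 5, 4, 3, 7, 1, 8, 2] 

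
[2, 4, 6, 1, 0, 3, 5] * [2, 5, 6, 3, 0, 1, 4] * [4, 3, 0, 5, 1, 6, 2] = [2, 4, 1, 6, 0, 5, 3]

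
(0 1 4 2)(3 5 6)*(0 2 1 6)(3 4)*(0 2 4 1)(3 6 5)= (0 5 2 4)(1 6)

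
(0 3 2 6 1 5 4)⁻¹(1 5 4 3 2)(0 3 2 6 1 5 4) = (0 2 6 5 4)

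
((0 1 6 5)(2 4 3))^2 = (0 6)(1 5)(2 3 4)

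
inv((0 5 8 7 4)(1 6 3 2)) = (0 4 7 8 5)(1 2 3 6)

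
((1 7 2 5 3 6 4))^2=(1 2 3 4 7 5 6)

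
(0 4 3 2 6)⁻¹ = (0 6 2 3 4)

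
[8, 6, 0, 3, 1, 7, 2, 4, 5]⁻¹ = [2, 4, 6, 3, 7, 8, 1, 5, 0]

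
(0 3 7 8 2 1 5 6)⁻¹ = (0 6 5 1 2 8 7 3)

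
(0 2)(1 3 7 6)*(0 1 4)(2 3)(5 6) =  (0 3 7 5 6 4)(1 2)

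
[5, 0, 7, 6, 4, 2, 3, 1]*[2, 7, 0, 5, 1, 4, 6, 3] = [4, 2, 3, 6, 1, 0, 5, 7]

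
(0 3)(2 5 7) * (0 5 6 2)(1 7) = (0 3 5 1 7)(2 6)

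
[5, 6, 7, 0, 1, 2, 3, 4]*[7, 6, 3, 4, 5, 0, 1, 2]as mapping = [0→0, 1→1, 2→2, 3→7, 4→6, 5→3, 6→4, 7→5]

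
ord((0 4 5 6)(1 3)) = 4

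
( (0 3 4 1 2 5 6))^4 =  (0 2 3 5 4 6 1)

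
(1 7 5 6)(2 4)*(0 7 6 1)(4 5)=(0 7 4 2 5 1 6)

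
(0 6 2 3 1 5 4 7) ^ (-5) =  (0 3 4 6 1 7 2 5) 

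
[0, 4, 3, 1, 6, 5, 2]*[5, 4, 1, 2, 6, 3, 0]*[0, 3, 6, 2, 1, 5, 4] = [5, 4, 6, 1, 0, 2, 3]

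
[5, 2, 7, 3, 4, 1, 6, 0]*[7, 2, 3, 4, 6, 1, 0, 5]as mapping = [0→1, 1→3, 2→5, 3→4, 4→6, 5→2, 6→0, 7→7]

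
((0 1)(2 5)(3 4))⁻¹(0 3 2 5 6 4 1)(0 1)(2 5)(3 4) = (0 1 4 5 2 6 3)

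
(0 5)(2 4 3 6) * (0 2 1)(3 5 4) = (0 4 5 2 3 6 1)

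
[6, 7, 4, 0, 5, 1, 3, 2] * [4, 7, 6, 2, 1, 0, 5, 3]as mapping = [0→5, 1→3, 2→1, 3→4, 4→0, 5→7, 6→2, 7→6]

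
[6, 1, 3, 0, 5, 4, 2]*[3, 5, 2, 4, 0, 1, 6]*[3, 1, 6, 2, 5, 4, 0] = [0, 4, 5, 2, 1, 3, 6]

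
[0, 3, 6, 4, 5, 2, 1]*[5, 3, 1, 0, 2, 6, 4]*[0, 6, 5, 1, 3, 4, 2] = [4, 0, 3, 5, 2, 6, 1]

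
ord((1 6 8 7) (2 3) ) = 4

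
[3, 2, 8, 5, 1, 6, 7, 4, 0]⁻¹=[8, 4, 1, 0, 7, 3, 5, 6, 2]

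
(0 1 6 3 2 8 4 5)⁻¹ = (0 5 4 8 2 3 6 1)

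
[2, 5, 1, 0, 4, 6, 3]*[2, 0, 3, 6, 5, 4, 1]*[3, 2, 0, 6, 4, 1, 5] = [6, 4, 3, 0, 1, 2, 5]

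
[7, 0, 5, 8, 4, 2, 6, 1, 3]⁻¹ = [1, 7, 5, 8, 4, 2, 6, 0, 3]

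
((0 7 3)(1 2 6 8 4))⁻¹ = (0 3 7)(1 4 8 6 2)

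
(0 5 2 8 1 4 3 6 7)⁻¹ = (0 7 6 3 4 1 8 2 5)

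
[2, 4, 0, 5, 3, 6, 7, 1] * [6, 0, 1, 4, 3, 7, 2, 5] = [1, 3, 6, 7, 4, 2, 5, 0]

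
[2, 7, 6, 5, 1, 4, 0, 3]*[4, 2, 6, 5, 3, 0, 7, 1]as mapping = [0→6, 1→1, 2→7, 3→0, 4→2, 5→3, 6→4, 7→5]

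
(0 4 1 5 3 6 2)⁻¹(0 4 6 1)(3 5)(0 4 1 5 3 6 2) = (1 2 5 4)(3 6)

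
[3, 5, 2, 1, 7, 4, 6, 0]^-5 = [3, 5, 2, 1, 7, 4, 6, 0]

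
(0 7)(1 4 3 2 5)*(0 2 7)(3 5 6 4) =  (1 3 7 2 6 4 5)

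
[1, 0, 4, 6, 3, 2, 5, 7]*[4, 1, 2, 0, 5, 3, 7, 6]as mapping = [0→1, 1→4, 2→5, 3→7, 4→0, 5→2, 6→3, 7→6]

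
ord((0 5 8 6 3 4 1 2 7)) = 9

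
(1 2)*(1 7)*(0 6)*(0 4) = (0 6 4)(1 2 7)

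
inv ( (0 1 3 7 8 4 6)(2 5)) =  (0 6 4 8 7 3 1)(2 5)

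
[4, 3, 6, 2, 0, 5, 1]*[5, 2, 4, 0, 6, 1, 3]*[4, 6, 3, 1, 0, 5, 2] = [2, 4, 1, 0, 5, 6, 3]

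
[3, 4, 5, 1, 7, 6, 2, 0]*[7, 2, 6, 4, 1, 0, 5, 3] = [4, 1, 0, 2, 3, 5, 6, 7]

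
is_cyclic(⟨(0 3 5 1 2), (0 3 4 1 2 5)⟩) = no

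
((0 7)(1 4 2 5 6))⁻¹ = (0 7)(1 6 5 2 4)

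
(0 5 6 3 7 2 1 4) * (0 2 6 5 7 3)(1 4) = (0 7 6)(2 4)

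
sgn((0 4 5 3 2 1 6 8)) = -1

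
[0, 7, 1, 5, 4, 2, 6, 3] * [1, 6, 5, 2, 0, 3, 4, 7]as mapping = [0→1, 1→7, 2→6, 3→3, 4→0, 5→5, 6→4, 7→2]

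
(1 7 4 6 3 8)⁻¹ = (1 8 3 6 4 7)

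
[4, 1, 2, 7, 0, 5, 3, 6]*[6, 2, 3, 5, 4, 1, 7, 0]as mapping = [0→4, 1→2, 2→3, 3→0, 4→6, 5→1, 6→5, 7→7]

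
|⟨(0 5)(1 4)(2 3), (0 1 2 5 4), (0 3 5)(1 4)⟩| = 720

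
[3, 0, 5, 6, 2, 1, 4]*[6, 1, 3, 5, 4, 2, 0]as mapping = [0→5, 1→6, 2→2, 3→0, 4→3, 5→1, 6→4]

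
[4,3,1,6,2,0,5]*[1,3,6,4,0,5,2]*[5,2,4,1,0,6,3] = [5,0,1,4,3,2,6]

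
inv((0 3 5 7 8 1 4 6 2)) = (0 2 6 4 1 8 7 5 3)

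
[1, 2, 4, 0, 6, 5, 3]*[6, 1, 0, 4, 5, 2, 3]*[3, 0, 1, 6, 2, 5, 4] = [0, 3, 5, 4, 6, 1, 2]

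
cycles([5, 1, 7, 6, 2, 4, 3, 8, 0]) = (0 5 4 2 7 8)(3 6)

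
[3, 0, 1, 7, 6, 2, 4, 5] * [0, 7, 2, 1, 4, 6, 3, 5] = [1, 0, 7, 5, 3, 2, 4, 6]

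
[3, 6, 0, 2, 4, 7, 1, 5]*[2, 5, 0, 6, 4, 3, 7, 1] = [6, 7, 2, 0, 4, 1, 5, 3]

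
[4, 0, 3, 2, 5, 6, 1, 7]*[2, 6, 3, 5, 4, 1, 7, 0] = [4, 2, 5, 3, 1, 7, 6, 0] 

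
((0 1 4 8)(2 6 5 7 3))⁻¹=(0 8 4 1)(2 3 7 5 6)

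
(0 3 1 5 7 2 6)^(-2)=(0 2 5 3 6 7 1)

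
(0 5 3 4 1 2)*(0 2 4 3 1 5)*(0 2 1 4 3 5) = (0 2 1 3 5 4)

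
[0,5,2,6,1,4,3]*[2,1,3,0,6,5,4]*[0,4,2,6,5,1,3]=[2,1,6,5,4,3,0]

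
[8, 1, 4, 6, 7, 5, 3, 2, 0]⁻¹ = [8, 1, 7, 6, 2, 5, 3, 4, 0]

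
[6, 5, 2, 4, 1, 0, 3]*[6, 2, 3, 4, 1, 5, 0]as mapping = [0→0, 1→5, 2→3, 3→1, 4→2, 5→6, 6→4]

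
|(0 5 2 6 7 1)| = 6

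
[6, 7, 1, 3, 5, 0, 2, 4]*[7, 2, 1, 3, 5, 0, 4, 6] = [4, 6, 2, 3, 0, 7, 1, 5]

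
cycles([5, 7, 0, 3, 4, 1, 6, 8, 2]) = (0 5 1 7 8 2)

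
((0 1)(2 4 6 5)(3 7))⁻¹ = (0 1)(2 5 6 4)(3 7)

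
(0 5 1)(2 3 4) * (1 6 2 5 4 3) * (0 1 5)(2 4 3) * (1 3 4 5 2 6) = (0 4)(1 3 6 5)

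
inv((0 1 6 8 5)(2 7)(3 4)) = (0 5 8 6 1)(2 7)(3 4)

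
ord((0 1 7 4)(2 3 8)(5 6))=12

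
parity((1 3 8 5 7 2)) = odd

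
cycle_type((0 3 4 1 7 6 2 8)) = 8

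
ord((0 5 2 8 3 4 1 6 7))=9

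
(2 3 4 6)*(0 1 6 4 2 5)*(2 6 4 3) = (0 1 4 3 6 5)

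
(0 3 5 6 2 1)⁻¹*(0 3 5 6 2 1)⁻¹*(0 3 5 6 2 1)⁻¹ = (0 6)(1 5)(2 3)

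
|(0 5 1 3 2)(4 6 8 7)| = 20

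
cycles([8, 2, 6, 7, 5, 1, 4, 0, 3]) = (0 8 3 7)(1 2 6 4 5)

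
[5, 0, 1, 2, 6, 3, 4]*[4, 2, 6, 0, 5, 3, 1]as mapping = [0→3, 1→4, 2→2, 3→6, 4→1, 5→0, 6→5]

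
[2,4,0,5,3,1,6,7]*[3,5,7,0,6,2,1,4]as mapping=[0→7,1→6,2→3,3→2,4→0,5→5,6→1,7→4]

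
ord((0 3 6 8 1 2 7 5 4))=9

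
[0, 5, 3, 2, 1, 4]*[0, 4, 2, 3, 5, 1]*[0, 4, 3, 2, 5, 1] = [0, 4, 2, 3, 5, 1]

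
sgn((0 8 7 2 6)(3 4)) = -1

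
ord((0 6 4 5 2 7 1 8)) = 8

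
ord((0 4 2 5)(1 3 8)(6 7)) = 12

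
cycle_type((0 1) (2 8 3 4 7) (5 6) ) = 2^2.5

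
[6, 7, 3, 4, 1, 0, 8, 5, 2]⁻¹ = [5, 4, 8, 2, 3, 7, 0, 1, 6]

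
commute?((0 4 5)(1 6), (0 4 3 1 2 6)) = no:(0 4 5)(1 6) * (0 4 3 1 2 6) = (0 3 1)(2 6)(4 5), (0 4 3 1 2 6) * (0 4 5)(1 6) = (0 5)(1 2)(3 6 4)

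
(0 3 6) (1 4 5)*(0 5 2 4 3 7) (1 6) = (0 7) (1 3) (2 4) (5 6) 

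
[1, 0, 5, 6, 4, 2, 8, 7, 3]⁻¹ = [1, 0, 5, 8, 4, 2, 3, 7, 6]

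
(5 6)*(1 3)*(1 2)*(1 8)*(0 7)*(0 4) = (0 7 4)(1 3 2 8)(5 6)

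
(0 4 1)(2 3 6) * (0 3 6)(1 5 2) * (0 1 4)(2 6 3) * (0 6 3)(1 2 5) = (0 6 4 1 5 3 2)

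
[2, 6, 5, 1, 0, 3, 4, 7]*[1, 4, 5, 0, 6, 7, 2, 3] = [5, 2, 7, 4, 1, 0, 6, 3]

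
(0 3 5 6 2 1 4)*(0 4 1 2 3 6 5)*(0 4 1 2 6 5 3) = (0 5 3 4 1 2 6)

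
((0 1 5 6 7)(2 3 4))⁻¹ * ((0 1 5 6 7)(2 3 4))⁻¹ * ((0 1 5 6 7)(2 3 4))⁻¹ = (0 5 7 1 6)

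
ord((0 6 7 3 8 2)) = 6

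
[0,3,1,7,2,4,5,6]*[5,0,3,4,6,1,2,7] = [5,4,0,7,3,6,1,2]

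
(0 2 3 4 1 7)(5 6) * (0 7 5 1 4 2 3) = (0 3 2)(1 5 6)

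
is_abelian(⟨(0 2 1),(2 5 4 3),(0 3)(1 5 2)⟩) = no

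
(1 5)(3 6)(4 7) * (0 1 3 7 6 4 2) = (0 1 5 3 4 6 7 2)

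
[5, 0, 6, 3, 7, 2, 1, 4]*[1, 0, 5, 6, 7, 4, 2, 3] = [4, 1, 2, 6, 3, 5, 0, 7]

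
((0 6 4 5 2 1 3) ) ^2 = (0 4 2 3 6 5 1) 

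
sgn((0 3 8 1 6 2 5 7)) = -1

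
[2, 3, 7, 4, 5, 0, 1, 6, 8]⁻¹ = [5, 6, 0, 1, 3, 4, 7, 2, 8]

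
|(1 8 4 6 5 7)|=6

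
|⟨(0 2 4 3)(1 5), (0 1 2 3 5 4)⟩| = 720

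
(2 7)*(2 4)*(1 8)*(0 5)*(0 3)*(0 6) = (0 5 3 6)(1 8)(2 7 4)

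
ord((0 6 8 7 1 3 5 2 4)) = 9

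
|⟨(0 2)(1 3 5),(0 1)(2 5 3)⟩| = 120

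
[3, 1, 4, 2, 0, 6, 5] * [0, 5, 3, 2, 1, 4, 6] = [2, 5, 1, 3, 0, 6, 4]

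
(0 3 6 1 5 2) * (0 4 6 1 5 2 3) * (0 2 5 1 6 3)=(0 2 4 3 6 1 5)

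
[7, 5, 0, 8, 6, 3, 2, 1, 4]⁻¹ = [2, 7, 6, 5, 8, 1, 4, 0, 3]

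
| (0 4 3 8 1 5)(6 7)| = 6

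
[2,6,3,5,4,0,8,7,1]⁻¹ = [5,8,0,2,4,3,1,7,6]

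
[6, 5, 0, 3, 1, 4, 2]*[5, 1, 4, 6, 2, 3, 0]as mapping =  [0→0, 1→3, 2→5, 3→6, 4→1, 5→2, 6→4]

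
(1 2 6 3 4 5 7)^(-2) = (1 5 3 2 7 4 6)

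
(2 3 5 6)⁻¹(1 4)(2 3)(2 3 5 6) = (1 4)(3 5)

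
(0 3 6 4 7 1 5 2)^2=(0 6 7 5)(1 2 3 4)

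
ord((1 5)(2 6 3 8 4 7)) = 6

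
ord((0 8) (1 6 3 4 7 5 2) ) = 14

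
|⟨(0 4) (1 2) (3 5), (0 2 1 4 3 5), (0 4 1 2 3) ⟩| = 120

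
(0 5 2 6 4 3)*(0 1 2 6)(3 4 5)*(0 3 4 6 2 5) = (0 4 6)(1 5 2 3)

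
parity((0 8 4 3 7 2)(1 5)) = even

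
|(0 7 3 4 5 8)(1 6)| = 6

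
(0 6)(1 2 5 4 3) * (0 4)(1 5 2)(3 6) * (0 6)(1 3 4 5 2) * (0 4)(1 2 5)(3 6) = (1 6)(3 5)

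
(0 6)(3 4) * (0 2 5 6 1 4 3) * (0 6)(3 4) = (0 1 3 4 6 2 5)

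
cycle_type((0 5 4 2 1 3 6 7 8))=9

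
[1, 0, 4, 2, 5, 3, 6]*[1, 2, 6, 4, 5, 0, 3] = [2, 1, 5, 6, 0, 4, 3]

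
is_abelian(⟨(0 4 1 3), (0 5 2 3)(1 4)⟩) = no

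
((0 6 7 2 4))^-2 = (0 2 6 4 7)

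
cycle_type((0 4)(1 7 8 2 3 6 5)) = 2.7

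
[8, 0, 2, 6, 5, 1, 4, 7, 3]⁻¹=[1, 5, 2, 8, 6, 4, 3, 7, 0]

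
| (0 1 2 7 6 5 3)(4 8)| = 14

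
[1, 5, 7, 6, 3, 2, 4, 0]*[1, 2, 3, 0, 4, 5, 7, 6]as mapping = [0→2, 1→5, 2→6, 3→7, 4→0, 5→3, 6→4, 7→1]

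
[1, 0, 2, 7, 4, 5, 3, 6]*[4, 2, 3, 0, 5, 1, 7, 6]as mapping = [0→2, 1→4, 2→3, 3→6, 4→5, 5→1, 6→0, 7→7]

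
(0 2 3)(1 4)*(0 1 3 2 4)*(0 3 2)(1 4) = (0 1 3 4 2)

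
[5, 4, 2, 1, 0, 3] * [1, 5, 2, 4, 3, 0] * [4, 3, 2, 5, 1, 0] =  [4, 5, 2, 0, 3, 1] 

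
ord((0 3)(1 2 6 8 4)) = 10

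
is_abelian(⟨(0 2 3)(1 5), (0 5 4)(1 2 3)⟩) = no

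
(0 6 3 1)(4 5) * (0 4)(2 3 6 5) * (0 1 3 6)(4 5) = (0 4 2 6)(1 5)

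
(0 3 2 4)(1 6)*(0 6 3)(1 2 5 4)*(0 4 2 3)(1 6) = (0 4 1)(2 6 3 5)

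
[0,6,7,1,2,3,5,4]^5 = [0,6,4,1,7,3,5,2]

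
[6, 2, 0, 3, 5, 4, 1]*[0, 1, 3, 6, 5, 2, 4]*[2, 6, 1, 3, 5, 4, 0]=[5, 3, 2, 0, 1, 4, 6]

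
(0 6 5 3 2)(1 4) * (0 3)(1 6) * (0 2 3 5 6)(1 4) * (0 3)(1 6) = (0 4 3)(1 6)(2 5)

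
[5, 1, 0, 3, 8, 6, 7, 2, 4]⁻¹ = [2, 1, 7, 3, 8, 0, 5, 6, 4]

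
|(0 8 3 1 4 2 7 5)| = 8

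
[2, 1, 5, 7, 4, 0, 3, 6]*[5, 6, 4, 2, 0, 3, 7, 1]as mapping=[0→4, 1→6, 2→3, 3→1, 4→0, 5→5, 6→2, 7→7]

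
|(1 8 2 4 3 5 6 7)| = 8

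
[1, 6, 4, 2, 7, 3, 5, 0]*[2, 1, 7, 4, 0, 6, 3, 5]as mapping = [0→1, 1→3, 2→0, 3→7, 4→5, 5→4, 6→6, 7→2]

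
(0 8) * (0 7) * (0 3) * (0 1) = (0 8 7 3 1)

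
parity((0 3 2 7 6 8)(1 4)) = even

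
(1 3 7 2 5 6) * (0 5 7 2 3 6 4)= (0 5 4)(1 6)(2 7 3)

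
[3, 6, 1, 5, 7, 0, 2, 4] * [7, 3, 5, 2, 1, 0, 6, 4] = [2, 6, 3, 0, 4, 7, 5, 1]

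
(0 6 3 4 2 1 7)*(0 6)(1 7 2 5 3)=(1 2 7 6)(3 4 5)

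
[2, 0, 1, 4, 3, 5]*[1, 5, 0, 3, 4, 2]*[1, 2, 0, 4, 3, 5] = [1, 2, 5, 3, 4, 0]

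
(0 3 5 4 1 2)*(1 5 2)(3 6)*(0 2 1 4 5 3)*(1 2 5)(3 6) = (0 3 2 5 1 4 6)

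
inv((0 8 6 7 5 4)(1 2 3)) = (0 4 5 7 6 8)(1 3 2)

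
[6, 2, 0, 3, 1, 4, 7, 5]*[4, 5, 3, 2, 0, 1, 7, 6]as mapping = [0→7, 1→3, 2→4, 3→2, 4→5, 5→0, 6→6, 7→1]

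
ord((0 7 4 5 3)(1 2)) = 10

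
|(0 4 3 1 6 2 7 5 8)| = 9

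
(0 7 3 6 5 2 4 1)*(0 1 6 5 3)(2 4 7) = (0 2 7)(3 5 4 6)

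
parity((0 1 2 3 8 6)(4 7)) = even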